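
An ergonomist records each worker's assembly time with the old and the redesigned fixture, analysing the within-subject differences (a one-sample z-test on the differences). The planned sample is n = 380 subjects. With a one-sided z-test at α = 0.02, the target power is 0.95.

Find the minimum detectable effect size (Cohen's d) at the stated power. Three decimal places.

d ≈ 0.190

Need Φ(δ − 2.054) = 0.95, so δ = 2.054 + 1.645 = 3.699.
δ = d·√n ⇒ d = δ/√n = 3.699/√380 = 0.1897.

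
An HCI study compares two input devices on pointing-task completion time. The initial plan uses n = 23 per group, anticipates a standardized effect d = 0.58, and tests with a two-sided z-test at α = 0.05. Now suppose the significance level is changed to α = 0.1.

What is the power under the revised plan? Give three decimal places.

δ = d·√(n/2) = 0.58 × √(23/2) = 1.9669 (unchanged). New critical value: z_{0.05} = 1.645.
Revised power = Φ(δ − 1.645) + Φ(−δ − 1.645) = Φ(0.322) + Φ(-3.612) = 0.6263 + 0.0002 = 0.6264.

Power ≈ 0.626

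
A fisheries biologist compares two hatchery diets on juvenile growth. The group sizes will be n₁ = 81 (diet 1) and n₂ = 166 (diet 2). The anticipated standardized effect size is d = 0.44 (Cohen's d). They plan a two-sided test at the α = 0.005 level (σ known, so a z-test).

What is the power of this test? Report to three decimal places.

Power ≈ 0.670

Noncentrality parameter: δ = d / √(1/n₁ + 1/n₂) = 0.44 / √(1/81 + 1/166) = 3.2464
Two-sided α = 0.005 → critical value z_{0.0025} = 2.807.
Power = Φ(δ − 2.807) + Φ(−δ − 2.807) = Φ(0.439) + Φ(-6.053) = 0.6698 + 0.0000 = 0.6698.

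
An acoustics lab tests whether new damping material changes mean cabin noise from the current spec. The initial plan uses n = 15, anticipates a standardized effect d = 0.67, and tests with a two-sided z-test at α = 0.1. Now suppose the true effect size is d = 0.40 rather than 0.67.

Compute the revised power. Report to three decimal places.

Power ≈ 0.463

With d = 0.40: δ = d·√n = 0.40 × √15 = 1.5492. Critical value z_{0.05} = 1.645.
Revised power = Φ(δ − 1.645) + Φ(−δ − 1.645) = Φ(-0.096) + Φ(-3.194) = 0.4619 + 0.0007 = 0.4626.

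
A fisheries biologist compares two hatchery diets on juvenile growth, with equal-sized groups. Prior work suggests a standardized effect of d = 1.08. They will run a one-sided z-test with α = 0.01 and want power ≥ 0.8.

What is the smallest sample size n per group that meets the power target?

For power 0.8 need Φ(δ − z_{0.01}) = 0.8, so δ = z_{0.01} + z_{0.20} = 2.326 + 0.842 = 3.168.
δ = d·√(n/2) ⇒ n = 2(δ/d)² = 2 × (3.168 / 1.08)² = 17.21.
Rounding up, n = 18 per group.

n = 18 per group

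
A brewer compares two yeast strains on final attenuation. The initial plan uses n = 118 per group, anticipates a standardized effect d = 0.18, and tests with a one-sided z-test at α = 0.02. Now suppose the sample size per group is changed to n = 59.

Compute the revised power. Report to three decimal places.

With n = 59 per group: δ = d·√(n/2) = 0.18 × √(59/2) = 0.9777. Critical value z_{0.02} = 2.054.
Revised power = P(Z > 2.054 − δ) = Φ(-1.076) = 0.1409.

Power ≈ 0.141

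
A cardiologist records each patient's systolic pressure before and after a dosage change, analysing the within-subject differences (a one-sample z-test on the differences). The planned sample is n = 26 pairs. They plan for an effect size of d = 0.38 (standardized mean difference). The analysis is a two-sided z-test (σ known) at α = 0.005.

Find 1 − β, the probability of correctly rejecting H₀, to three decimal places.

Power ≈ 0.192

Noncentrality parameter: δ = d·√n = 0.38 × √26 = 1.9376
Critical value for a two-sided test at α = 0.005: z_{α/2} = 2.807.
Power = Φ(δ − 2.807) + Φ(−δ − 2.807) = Φ(-0.869) + Φ(-4.745) = 0.1923 + 0.0000 = 0.1923.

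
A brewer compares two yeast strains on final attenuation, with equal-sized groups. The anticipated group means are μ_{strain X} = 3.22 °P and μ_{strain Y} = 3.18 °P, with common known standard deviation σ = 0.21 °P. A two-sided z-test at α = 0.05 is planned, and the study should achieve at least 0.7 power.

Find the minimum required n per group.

n = 341 per group

Standardized effect: d = |μ_{strain X} − μ_{strain Y}| / σ = |3.22 − 3.18| / 0.21 = 0.1905
Set Φ(δ − 1.960) = 0.7; then δ − 1.960 = Φ⁻¹(0.7) = 0.524, giving δ = 2.484.
(The Φ(−δ − z_{α/2}) term is vanishingly small for δ > 0 and is dropped in the standard sample-size formula.)
δ = d·√(n/2) ⇒ n = 2(δ/d)² = 2 × (2.484 / 0.1905)² = 340.24.
Rounding up, n = 341 per group.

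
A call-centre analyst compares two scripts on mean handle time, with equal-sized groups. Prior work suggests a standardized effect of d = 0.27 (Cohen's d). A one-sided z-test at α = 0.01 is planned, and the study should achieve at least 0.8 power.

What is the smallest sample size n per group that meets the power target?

n = 276 per group

Set Φ(δ − 2.326) = 0.8; then δ − 2.326 = Φ⁻¹(0.8) = 0.842, giving δ = 3.168.
δ = d·√(n/2) ⇒ n = 2(δ/d)² = 2 × (3.168 / 0.27)² = 275.34.
Round up to the next whole unit.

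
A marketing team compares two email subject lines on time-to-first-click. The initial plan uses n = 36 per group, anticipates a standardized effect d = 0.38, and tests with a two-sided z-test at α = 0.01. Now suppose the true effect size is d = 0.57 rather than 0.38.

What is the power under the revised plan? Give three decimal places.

Power ≈ 0.437

With d = 0.57: δ = d·√(n/2) = 0.57 × √(36/2) = 2.4183. Critical value z_{0.005} = 2.576.
Revised power = Φ(δ − 2.576) + Φ(−δ − 2.576) = Φ(-0.158) + Φ(-4.994) = 0.4374 + 0.0000 = 0.4374.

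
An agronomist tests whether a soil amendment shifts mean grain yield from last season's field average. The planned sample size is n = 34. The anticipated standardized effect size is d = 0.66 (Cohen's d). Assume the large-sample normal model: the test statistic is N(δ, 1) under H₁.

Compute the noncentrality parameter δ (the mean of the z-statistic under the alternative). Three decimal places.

δ = d·√n = 0.66 × √34 = 3.8484

δ ≈ 3.848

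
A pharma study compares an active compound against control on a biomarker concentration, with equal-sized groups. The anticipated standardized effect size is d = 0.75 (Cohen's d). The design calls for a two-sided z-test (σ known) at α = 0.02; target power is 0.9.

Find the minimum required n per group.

Set Φ(δ − 2.326) = 0.9; then δ − 2.326 = Φ⁻¹(0.9) = 1.282, giving δ = 3.608.
(The Φ(−δ − z_{α/2}) term is vanishingly small for δ > 0 and is dropped in the standard sample-size formula.)
δ = d·√(n/2) ⇒ n = 2(δ/d)² = 2 × (3.608 / 0.75)² = 46.28.
Round up to the next whole unit.

n = 47 per group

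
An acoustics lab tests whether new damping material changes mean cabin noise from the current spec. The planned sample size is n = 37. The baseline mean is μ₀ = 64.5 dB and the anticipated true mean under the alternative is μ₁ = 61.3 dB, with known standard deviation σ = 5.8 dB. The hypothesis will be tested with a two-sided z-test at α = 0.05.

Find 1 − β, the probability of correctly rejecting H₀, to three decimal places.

Standardized effect: d = |μ₁ − μ₀| / σ = |61.3 − 64.5| / 5.8 = 0.5517
Noncentrality parameter: δ = d·√n = 0.5517 × √37 = 3.3560
Two-sided α = 0.05 → critical value z_{0.025} = 1.960.
Power = Φ(δ − 1.960) + Φ(−δ − 1.960) = Φ(1.396) + Φ(-5.316) = 0.9186 + 0.0000 = 0.9186.

Power ≈ 0.919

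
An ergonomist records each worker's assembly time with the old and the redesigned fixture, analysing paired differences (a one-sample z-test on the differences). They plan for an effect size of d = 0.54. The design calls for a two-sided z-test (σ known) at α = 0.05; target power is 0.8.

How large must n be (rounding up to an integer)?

n = 27

For power 0.8 need Φ(δ − z_{0.025}) = 0.8, so δ = z_{0.025} + z_{0.20} = 1.960 + 0.842 = 2.802.
(For δ > 0 the lower-tail rejection region contributes negligibly to power, so the one-term inversion is standard.)
δ = d·√n ⇒ n = (δ/d)² = (2.802 / 0.54)² = 26.92.
Round up to the next whole unit.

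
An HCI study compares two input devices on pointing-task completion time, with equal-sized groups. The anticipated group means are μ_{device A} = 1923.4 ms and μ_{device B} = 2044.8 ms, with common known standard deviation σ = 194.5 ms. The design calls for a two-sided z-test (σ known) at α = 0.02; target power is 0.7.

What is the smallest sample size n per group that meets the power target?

Standardized effect: d = |μ_{device A} − μ_{device B}| / σ = |1923.4 − 2044.8| / 194.5 = 0.6242
For power 0.7 need Φ(δ − z_{0.01}) = 0.7, so δ = z_{0.01} + z_{0.30} = 2.326 + 0.524 = 2.851.
(Ignoring the negligible lower-tail rejection probability gives the usual closed-form inversion.)
δ = d·√(n/2) ⇒ n = 2(δ/d)² = 2 × (2.851 / 0.6242)² = 41.72.
Round up to the next whole unit.

n = 42 per group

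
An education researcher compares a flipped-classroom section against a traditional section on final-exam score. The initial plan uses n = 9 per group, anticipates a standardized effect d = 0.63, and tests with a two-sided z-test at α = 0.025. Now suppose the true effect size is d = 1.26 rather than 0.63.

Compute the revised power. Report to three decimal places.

With d = 1.26: δ = d·√(n/2) = 1.26 × √(9/2) = 2.6729. Critical value z_{0.0125} = 2.241.
Revised power = Φ(δ − 2.241) + Φ(−δ − 2.241) = Φ(0.431) + Φ(-4.914) = 0.6669 + 0.0000 = 0.6669.

Power ≈ 0.667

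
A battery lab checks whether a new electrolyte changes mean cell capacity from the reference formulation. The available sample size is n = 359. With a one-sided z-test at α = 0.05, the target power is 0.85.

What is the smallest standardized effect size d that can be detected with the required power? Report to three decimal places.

d ≈ 0.142

Required noncentrality: δ = z_{0.05} + z_{0.15} = 1.645 + 1.036 = 2.681.
δ = d·√n ⇒ d = δ/√n = 2.681/√359 = 0.1415.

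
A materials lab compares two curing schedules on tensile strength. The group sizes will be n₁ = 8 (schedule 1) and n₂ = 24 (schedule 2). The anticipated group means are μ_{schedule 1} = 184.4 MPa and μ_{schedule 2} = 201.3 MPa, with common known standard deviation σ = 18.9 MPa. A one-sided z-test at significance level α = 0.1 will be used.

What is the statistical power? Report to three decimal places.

Power ≈ 0.818

Standardized effect: d = |μ_{schedule 1} − μ_{schedule 2}| / σ = |184.4 − 201.3| / 18.9 = 0.8942
Noncentrality parameter: δ = d / √(1/n₁ + 1/n₂) = 0.8942 / √(1/8 + 1/24) = 2.1903
Critical value for a one-sided test at α = 0.1: z_α = 1.282.
Power = Φ(δ − 1.282) = Φ(0.909) = 0.8183.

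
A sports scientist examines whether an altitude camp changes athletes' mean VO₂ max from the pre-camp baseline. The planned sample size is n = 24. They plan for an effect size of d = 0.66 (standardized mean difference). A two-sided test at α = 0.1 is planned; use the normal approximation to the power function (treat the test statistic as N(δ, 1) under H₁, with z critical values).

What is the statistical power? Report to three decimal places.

Power ≈ 0.944

Noncentrality parameter: δ = d·√n = 0.66 × √24 = 3.2333
Critical value for a two-sided test at α = 0.1: z_{α/2} = 1.645.
Power = Φ(δ − 1.645) + Φ(−δ − 1.645) = Φ(1.588) + Φ(-4.878) = 0.9439 + 0.0000 = 0.9439.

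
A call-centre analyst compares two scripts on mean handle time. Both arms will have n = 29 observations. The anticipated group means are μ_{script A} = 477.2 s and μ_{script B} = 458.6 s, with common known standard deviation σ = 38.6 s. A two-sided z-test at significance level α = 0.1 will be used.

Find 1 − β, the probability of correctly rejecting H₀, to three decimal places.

Standardized effect: d = |μ_{script A} − μ_{script B}| / σ = |477.2 − 458.6| / 38.6 = 0.4819
Noncentrality parameter: δ = d·√(n/2) = 0.4819 × √(29/2) = 1.8349
Two-sided α = 0.1 → critical value z_{0.05} = 1.645.
Power = Φ(δ − 1.645) + Φ(−δ − 1.645) = Φ(0.190) + Φ(-3.480) = 0.5754 + 0.0003 = 0.5756.

Power ≈ 0.576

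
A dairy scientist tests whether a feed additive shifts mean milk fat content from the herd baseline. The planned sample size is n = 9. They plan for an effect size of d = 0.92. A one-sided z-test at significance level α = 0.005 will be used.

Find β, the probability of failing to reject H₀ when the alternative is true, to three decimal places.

β ≈ 0.427

Noncentrality parameter: δ = d·√n = 0.92 × √9 = 2.7600
One-sided α = 0.005 → critical value z_{0.005} = 2.576.
Power = P(Z > 2.576 − δ) = Φ(0.184) = 0.5731.
Type II error: β = 1 − power = 1 − 0.5731 = 0.4269.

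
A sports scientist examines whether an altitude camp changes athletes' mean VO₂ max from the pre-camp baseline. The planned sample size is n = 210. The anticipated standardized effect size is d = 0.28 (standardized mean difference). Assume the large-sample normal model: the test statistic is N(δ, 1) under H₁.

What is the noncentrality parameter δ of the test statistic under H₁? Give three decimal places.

δ ≈ 4.058

The noncentrality parameter scales effect size by the design's sample-size factor: δ = d·√n = 0.28 × √210 = 4.0576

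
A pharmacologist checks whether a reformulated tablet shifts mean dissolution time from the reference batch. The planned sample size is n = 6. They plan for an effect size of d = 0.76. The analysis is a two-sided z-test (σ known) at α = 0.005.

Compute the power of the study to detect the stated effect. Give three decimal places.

Power ≈ 0.172

Noncentrality parameter: δ = d·√n = 0.76 × √6 = 1.8616
Two-sided α = 0.005 → critical value z_{0.0025} = 2.807.
Power = Φ(δ − 2.807) + Φ(−δ − 2.807) = Φ(-0.945) + Φ(-4.669) = 0.1722 + 0.0000 = 0.1722.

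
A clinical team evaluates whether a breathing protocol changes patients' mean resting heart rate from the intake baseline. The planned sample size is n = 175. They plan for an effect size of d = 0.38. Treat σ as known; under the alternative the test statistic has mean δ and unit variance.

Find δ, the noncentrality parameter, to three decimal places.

δ ≈ 5.027

δ = d·√n = 0.38 × √175 = 5.0269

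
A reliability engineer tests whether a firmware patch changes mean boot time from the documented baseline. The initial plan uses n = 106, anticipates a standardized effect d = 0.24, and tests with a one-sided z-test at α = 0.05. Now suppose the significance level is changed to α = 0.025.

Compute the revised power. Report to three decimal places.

Power ≈ 0.695

δ = d·√n = 0.24 × √106 = 2.4710 (unchanged). New critical value: z_{0.025} = 1.960.
Revised power = Φ(δ − 1.960) = Φ(0.511) = 0.6953.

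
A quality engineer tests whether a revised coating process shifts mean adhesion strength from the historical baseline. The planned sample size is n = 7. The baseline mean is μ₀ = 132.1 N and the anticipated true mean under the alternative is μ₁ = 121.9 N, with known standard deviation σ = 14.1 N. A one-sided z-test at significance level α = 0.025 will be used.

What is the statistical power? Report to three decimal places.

Standardized effect: d = |μ₁ − μ₀| / σ = |121.9 − 132.1| / 14.1 = 0.7234
Noncentrality parameter: δ = d·√n = 0.7234 × √7 = 1.9139
Critical value for a one-sided test at α = 0.025: z_α = 1.960.
Power = Φ(δ − 1.960) = Φ(-0.046) = 0.4816.

Power ≈ 0.482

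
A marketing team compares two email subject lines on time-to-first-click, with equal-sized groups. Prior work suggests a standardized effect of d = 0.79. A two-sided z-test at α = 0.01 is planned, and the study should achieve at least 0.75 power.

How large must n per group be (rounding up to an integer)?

n = 34 per group

For power 0.75 need Φ(δ − z_{0.005}) = 0.75, so δ = z_{0.005} + z_{0.25} = 2.576 + 0.674 = 3.250.
(The Φ(−δ − z_{α/2}) term is vanishingly small for δ > 0 and is dropped in the standard sample-size formula.)
δ = d·√(n/2) ⇒ n = 2(δ/d)² = 2 × (3.250 / 0.79)² = 33.86.
Rounding up, n = 34 per group.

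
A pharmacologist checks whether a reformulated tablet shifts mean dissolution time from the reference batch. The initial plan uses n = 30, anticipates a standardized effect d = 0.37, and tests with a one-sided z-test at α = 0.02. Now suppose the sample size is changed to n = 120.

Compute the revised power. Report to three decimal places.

With n = 120: δ = d·√n = 0.37 × √120 = 4.0531. Critical value z_{0.02} = 2.054.
Revised power = Φ(δ − 2.054) = Φ(1.999) = 0.9772.

Power ≈ 0.977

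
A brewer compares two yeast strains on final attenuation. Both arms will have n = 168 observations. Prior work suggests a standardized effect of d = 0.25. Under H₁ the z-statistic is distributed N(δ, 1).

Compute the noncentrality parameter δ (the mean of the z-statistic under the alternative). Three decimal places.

δ = d·√(n/2) = 0.25 × √(168/2) = 2.2913

δ ≈ 2.291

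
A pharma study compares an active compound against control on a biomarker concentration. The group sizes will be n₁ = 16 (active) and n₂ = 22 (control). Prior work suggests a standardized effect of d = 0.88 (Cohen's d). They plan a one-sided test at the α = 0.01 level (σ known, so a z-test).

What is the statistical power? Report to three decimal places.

Power ≈ 0.638

Noncentrality parameter: δ = d / √(1/n₁ + 1/n₂) = 0.88 / √(1/16 + 1/22) = 2.6783
One-sided α = 0.01 → critical value z_{0.01} = 2.326.
Power = P(Z > 2.326 − δ) = Φ(0.352) = 0.6376.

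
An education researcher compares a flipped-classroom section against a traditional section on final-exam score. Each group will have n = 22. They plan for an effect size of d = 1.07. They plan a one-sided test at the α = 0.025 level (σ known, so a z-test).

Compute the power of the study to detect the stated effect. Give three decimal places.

Noncentrality parameter: δ = d·√(n/2) = 1.07 × √(22/2) = 3.5488
One-sided α = 0.025 → critical value z_{0.025} = 1.960.
Power = P(Z > 1.960 − δ) = Φ(1.589) = 0.9439.

Power ≈ 0.944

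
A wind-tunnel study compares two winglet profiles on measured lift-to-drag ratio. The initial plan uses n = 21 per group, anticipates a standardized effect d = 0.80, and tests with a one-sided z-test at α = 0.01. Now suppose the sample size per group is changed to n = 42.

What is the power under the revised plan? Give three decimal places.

Power ≈ 0.910

With n = 42 per group: δ = d·√(n/2) = 0.80 × √(42/2) = 3.6661. Critical value z_{0.01} = 2.326.
Revised power = Φ(δ − 2.326) = Φ(1.340) = 0.9098.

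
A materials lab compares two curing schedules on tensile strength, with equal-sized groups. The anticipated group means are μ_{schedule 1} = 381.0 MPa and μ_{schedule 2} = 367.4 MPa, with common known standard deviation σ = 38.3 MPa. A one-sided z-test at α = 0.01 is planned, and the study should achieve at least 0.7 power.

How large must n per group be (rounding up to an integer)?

n = 129 per group

Standardized effect: d = |μ_{schedule 1} − μ_{schedule 2}| / σ = |381.0 − 367.4| / 38.3 = 0.3551
For power 0.7 need Φ(δ − z_{0.01}) = 0.7, so δ = z_{0.01} + z_{0.30} = 2.326 + 0.524 = 2.851.
δ = d·√(n/2) ⇒ n = 2(δ/d)² = 2 × (2.851 / 0.3551)² = 128.90.
Round up to the next whole unit.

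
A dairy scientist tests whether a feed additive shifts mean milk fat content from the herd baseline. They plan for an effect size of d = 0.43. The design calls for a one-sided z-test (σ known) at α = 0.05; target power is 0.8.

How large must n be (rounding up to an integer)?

Set Φ(δ − 1.645) = 0.8; then δ − 1.645 = Φ⁻¹(0.8) = 0.842, giving δ = 2.486.
δ = d·√n ⇒ n = (δ/d)² = (2.486 / 0.43)² = 33.44.
Rounding up, n = 34.

n = 34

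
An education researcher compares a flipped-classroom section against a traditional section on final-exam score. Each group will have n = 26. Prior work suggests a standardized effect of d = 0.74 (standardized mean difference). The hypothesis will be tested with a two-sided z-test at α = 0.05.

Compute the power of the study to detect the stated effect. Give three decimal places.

Noncentrality parameter: δ = d·√(n/2) = 0.74 × √(26/2) = 2.6681
Critical value for a two-sided test at α = 0.05: z_{α/2} = 1.960.
Power = Φ(δ − 1.960) + Φ(−δ − 1.960) = Φ(0.708) + Φ(-4.628) = 0.7606 + 0.0000 = 0.7606.

Power ≈ 0.761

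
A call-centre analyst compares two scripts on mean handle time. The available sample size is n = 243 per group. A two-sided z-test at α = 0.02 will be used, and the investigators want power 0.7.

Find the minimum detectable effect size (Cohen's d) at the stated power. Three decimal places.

d ≈ 0.259

Required noncentrality: δ = z_{0.01} + z_{0.30} = 2.326 + 0.524 = 2.851.
(The second rejection-region term Φ(−δ − z_{α/2}) is negligible and dropped.)
δ = d·√(n/2) ⇒ d = δ/√(n/2) = 2.851/√(243/2) = 0.2586.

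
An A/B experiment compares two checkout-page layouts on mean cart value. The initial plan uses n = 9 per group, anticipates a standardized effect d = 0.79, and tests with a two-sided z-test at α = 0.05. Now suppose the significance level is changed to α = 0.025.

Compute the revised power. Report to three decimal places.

δ = d·√(n/2) = 0.79 × √(9/2) = 1.6758 (unchanged). New critical value: z_{0.0125} = 2.241.
Revised power = Φ(δ − 2.241) + Φ(−δ − 2.241) = Φ(-0.566) + Φ(-3.917) = 0.2858 + 0.0000 = 0.2859.

Power ≈ 0.286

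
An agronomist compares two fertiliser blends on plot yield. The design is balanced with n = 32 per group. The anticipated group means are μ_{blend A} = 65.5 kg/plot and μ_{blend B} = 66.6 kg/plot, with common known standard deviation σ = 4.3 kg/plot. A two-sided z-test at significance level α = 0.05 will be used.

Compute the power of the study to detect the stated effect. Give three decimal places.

Standardized effect: d = |μ_{blend A} − μ_{blend B}| / σ = |65.5 − 66.6| / 4.3 = 0.2558
Noncentrality parameter: δ = d·√(n/2) = 0.2558 × √(32/2) = 1.0233
Two-sided α = 0.05 → critical value z_{0.025} = 1.960.
Power = Φ(δ − 1.960) + Φ(−δ − 1.960) = Φ(-0.937) + Φ(-2.983) = 0.1745 + 0.0014 = 0.1759.

Power ≈ 0.176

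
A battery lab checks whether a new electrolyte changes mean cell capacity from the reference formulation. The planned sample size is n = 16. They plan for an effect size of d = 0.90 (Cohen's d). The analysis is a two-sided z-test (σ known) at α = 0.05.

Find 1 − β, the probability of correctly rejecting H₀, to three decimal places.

Power ≈ 0.950

Noncentrality parameter: δ = d·√n = 0.90 × √16 = 3.6000
Two-sided α = 0.05 → critical value z_{0.025} = 1.960.
Power = Φ(δ − 1.960) + Φ(−δ − 1.960) = Φ(1.640) + Φ(-5.560) = 0.9495 + 0.0000 = 0.9495.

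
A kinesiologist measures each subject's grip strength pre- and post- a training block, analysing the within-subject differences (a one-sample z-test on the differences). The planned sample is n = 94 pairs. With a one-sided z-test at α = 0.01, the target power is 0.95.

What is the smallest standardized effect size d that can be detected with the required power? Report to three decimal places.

Required noncentrality: δ = z_{0.01} + z_{0.05} = 2.326 + 1.645 = 3.971.
δ = d·√n ⇒ d = δ/√n = 3.971/√94 = 0.4096.

d ≈ 0.410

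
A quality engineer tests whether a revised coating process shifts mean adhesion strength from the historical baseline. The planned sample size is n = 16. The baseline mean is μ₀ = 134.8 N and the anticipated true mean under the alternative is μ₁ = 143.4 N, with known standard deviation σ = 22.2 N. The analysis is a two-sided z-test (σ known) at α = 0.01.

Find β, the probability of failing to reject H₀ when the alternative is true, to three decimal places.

β ≈ 0.848

Standardized effect: d = |μ₁ − μ₀| / σ = |143.4 − 134.8| / 22.2 = 0.3874
Noncentrality parameter: δ = d·√n = 0.3874 × √16 = 1.5495
Critical value for a two-sided test at α = 0.01: z_{α/2} = 2.576.
Power = Φ(δ − 2.576) + Φ(−δ − 2.576) = Φ(-1.026) + Φ(-4.125) = 0.1524 + 0.0000 = 0.1524.
Type II error: β = 1 − power = 1 − 0.1524 = 0.8476.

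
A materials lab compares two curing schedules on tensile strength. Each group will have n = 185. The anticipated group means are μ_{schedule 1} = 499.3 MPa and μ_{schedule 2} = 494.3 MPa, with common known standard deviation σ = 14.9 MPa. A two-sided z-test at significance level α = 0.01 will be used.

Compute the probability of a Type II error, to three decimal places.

β ≈ 0.257

Standardized effect: d = |μ_{schedule 1} − μ_{schedule 2}| / σ = |499.3 − 494.3| / 14.9 = 0.3356
Noncentrality parameter: δ = d·√(n/2) = 0.3356 × √(185/2) = 3.2274
Critical value for a two-sided test at α = 0.01: z_{α/2} = 2.576.
Power = Φ(δ − 2.576) + Φ(−δ − 2.576) = Φ(0.652) + Φ(-5.803) = 0.7427 + 0.0000 = 0.7427.
Type II error: β = 1 − power = 1 − 0.7427 = 0.2573.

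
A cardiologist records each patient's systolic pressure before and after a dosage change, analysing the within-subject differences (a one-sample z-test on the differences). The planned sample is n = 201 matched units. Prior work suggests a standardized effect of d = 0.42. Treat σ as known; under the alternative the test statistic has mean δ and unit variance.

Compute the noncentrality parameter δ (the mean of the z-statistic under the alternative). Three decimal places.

δ ≈ 5.955

δ = d·√n = 0.42 × √201 = 5.9545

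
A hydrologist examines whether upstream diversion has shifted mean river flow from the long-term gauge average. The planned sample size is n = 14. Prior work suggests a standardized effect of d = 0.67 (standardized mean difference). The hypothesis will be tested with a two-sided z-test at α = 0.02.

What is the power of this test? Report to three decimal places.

Power ≈ 0.572

Noncentrality parameter: δ = d·√n = 0.67 × √14 = 2.5069
Two-sided α = 0.02 → critical value z_{0.01} = 2.326.
Power = Φ(δ − 2.326) + Φ(−δ − 2.326) = Φ(0.181) + Φ(-4.833) = 0.5716 + 0.0000 = 0.5716.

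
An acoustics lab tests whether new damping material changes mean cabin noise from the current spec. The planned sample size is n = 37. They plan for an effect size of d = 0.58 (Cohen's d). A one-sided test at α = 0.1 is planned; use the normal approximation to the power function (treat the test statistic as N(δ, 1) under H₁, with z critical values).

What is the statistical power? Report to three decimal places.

Noncentrality parameter: δ = d·√n = 0.58 × √37 = 3.5280
One-sided α = 0.1 → critical value z_{0.1} = 1.282.
Power = P(Z > 1.282 − δ) = Φ(2.246) = 0.9877.

Power ≈ 0.988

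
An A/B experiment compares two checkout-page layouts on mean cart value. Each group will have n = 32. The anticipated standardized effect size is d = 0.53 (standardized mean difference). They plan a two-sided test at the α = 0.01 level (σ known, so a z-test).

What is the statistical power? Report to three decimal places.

Power ≈ 0.324

Noncentrality parameter: δ = d·√(n/2) = 0.53 × √(32/2) = 2.1200
Critical value for a two-sided test at α = 0.01: z_{α/2} = 2.576.
Power = Φ(δ − 2.576) + Φ(−δ − 2.576) = Φ(-0.456) + Φ(-4.696) = 0.3243 + 0.0000 = 0.3243.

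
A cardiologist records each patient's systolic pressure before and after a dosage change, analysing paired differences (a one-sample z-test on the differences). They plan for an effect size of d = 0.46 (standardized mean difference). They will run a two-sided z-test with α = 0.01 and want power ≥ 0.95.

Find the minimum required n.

n = 85

Set Φ(δ − 2.576) = 0.95; then δ − 2.576 = Φ⁻¹(0.95) = 1.645, giving δ = 4.221.
(For δ > 0 the lower-tail rejection region contributes negligibly to power, so the one-term inversion is standard.)
δ = d·√n ⇒ n = (δ/d)² = (4.221 / 0.46)² = 84.19.
Rounding up, n = 85.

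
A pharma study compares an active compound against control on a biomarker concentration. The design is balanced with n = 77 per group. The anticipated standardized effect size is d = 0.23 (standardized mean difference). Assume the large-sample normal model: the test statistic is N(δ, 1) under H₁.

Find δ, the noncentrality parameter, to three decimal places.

δ ≈ 1.427

The noncentrality parameter scales effect size by the design's sample-size factor: δ = d·√(n/2) = 0.23 × √(77/2) = 1.4271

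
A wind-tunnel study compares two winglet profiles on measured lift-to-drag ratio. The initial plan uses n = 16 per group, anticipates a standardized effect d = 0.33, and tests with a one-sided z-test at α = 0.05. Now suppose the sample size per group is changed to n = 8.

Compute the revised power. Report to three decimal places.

Power ≈ 0.162

With n = 8 per group: δ = d·√(n/2) = 0.33 × √(8/2) = 0.6600. Critical value z_{0.05} = 1.645.
Revised power = Φ(δ − 1.645) = Φ(-0.985) = 0.1623.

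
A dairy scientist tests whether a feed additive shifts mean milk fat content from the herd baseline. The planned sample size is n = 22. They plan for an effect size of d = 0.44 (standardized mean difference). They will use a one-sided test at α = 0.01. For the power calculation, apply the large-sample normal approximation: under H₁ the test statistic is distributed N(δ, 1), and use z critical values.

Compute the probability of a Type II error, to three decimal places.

Noncentrality parameter: δ = d·√n = 0.44 × √22 = 2.0638
One-sided α = 0.01 → critical value z_{0.01} = 2.326.
Power = P(Z > 2.326 − δ) = Φ(-0.263) = 0.3964.
Type II error: β = 1 − power = 1 − 0.3964 = 0.6036.

β ≈ 0.604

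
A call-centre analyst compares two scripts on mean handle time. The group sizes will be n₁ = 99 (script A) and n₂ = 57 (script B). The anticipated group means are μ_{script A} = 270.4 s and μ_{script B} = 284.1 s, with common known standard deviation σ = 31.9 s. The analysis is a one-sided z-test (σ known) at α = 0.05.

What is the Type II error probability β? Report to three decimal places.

β ≈ 0.174

Standardized effect: d = |μ_{script A} − μ_{script B}| / σ = |270.4 − 284.1| / 31.9 = 0.4295
Noncentrality parameter: δ = d / √(1/n₁ + 1/n₂) = 0.4295 / √(1/99 + 1/57) = 2.5830
Critical value for a one-sided test at α = 0.05: z_α = 1.645.
Power = Φ(δ − 1.645) = Φ(0.938) = 0.8259.
Type II error: β = 1 − power = 1 − 0.8259 = 0.1741.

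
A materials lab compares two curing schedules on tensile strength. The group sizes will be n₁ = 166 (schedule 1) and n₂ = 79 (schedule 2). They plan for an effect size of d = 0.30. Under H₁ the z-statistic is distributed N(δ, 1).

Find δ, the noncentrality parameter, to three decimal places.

The noncentrality parameter scales effect size by the design's sample-size factor: δ = d / √(1/n₁ + 1/n₂) = 0.30 / √(1/166 + 1/79) = 2.1949

δ ≈ 2.195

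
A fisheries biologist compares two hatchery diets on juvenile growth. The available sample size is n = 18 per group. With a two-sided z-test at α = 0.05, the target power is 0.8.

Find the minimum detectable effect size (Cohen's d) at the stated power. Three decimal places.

d ≈ 0.934

Need Φ(δ − 1.960) = 0.8, so δ = 1.960 + 0.842 = 2.802.
(The second rejection-region term Φ(−δ − z_{α/2}) is negligible and dropped.)
δ = d·√(n/2) ⇒ d = δ/√(n/2) = 2.802/√(18/2) = 0.9339.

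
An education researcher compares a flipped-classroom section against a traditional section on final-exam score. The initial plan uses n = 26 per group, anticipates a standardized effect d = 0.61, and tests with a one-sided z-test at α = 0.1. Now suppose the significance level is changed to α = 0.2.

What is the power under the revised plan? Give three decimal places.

Power ≈ 0.913

δ = d·√(n/2) = 0.61 × √(26/2) = 2.1994 (unchanged). New critical value: z_{0.2} = 0.842.
Revised power = P(Z > 0.842 − δ) = Φ(1.358) = 0.9127.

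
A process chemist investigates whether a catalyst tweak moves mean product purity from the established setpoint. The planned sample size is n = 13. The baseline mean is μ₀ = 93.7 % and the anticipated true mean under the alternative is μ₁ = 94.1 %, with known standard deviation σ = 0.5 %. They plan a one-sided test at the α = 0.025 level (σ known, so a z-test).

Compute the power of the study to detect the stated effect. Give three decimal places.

Power ≈ 0.822

Standardized effect: d = |μ₁ − μ₀| / σ = |94.1 − 93.7| / 0.5 = 0.8000
Noncentrality parameter: δ = d·√n = 0.8000 × √13 = 2.8844
Critical value for a one-sided test at α = 0.025: z_α = 1.960.
Power = Φ(δ − 1.960) = Φ(0.924) = 0.8224.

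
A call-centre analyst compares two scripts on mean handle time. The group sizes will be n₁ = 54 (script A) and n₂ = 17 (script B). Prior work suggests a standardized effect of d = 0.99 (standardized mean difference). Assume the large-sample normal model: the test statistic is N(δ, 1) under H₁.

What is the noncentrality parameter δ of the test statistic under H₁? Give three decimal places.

The noncentrality parameter scales effect size by the design's sample-size factor: δ = d / √(1/n₁ + 1/n₂) = 0.99 / √(1/54 + 1/17) = 3.5598

δ ≈ 3.560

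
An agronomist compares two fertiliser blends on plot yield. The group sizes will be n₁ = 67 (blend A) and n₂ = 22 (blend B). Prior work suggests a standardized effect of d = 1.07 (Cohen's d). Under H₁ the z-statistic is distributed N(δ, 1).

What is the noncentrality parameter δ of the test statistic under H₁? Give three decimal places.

δ ≈ 4.354

The noncentrality parameter scales effect size by the design's sample-size factor: δ = d / √(1/n₁ + 1/n₂) = 1.07 / √(1/67 + 1/22) = 4.3545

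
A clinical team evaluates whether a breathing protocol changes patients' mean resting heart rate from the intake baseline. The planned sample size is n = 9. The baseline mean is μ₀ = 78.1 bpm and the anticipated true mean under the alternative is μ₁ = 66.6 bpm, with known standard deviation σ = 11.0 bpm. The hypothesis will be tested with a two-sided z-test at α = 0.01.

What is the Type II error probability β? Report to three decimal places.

β ≈ 0.288

Standardized effect: d = |μ₁ − μ₀| / σ = |66.6 − 78.1| / 11.0 = 1.0455
Noncentrality parameter: δ = d·√n = 1.0455 × √9 = 3.1364
Critical value for a two-sided test at α = 0.01: z_{α/2} = 2.576.
Power = Φ(δ − 2.576) + Φ(−δ − 2.576) = Φ(0.561) + Φ(-5.712) = 0.7124 + 0.0000 = 0.7124.
Type II error: β = 1 − power = 1 − 0.7124 = 0.2876.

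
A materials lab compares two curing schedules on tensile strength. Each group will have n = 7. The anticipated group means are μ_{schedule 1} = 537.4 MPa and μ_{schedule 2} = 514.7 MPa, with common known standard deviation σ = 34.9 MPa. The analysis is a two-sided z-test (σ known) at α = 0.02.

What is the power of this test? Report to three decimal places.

Standardized effect: d = |μ_{schedule 1} − μ_{schedule 2}| / σ = |537.4 − 514.7| / 34.9 = 0.6504
Noncentrality parameter: δ = d·√(n/2) = 0.6504 × √(7/2) = 1.2168
Two-sided α = 0.02 → critical value z_{0.01} = 2.326.
Power = Φ(δ − 2.326) + Φ(−δ − 2.326) = Φ(-1.110) + Φ(-3.543) = 0.1336 + 0.0002 = 0.1338.

Power ≈ 0.134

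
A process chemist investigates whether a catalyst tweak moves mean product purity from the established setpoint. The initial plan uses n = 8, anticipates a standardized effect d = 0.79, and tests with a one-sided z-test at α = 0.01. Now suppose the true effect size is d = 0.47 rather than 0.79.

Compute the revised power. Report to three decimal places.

With d = 0.47: δ = d·√n = 0.47 × √8 = 1.3294. Critical value z_{0.01} = 2.326.
Revised power = Φ(δ − 2.326) = Φ(-0.997) = 0.1594.

Power ≈ 0.159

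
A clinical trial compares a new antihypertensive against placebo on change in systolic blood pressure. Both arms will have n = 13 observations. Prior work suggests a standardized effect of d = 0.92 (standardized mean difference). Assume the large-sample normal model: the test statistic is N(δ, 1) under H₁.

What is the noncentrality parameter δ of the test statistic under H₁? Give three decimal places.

δ ≈ 2.346

The noncentrality parameter scales effect size by the design's sample-size factor: δ = d·√(n/2) = 0.92 × √(13/2) = 2.3455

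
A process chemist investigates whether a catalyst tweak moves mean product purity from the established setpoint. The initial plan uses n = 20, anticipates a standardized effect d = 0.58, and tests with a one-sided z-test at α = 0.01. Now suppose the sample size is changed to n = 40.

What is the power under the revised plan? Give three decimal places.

Power ≈ 0.910

With n = 40: δ = d·√n = 0.58 × √40 = 3.6682. Critical value z_{0.01} = 2.326.
Revised power = P(Z > 2.326 − δ) = Φ(1.342) = 0.9102.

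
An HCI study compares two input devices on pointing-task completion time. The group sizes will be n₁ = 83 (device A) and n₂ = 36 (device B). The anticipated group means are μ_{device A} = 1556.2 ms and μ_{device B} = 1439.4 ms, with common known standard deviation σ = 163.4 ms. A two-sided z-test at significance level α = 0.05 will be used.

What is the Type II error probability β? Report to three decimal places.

β ≈ 0.052

Standardized effect: d = |μ_{device A} − μ_{device B}| / σ = |1556.2 − 1439.4| / 163.4 = 0.7148
Noncentrality parameter: δ = d / √(1/n₁ + 1/n₂) = 0.7148 / √(1/83 + 1/36) = 3.5819
Two-sided α = 0.05 → critical value z_{0.025} = 1.960.
Power = Φ(δ − 1.960) + Φ(−δ − 1.960) = Φ(1.622) + Φ(-5.542) = 0.9476 + 0.0000 = 0.9476.
Type II error: β = 1 − power = 1 − 0.9476 = 0.0524.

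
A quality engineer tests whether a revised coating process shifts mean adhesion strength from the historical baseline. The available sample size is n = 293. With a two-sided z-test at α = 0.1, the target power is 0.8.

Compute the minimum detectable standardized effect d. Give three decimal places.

Need Φ(δ − 1.645) = 0.8, so δ = 1.645 + 0.842 = 2.486.
(Lower-tail contribution to power is negligible for δ > 0.)
δ = d·√n ⇒ d = δ/√n = 2.486/√293 = 0.1453.

d ≈ 0.145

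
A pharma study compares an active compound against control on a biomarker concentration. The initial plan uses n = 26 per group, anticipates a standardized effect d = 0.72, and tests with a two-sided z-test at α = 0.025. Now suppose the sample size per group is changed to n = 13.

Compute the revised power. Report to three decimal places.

With n = 13 per group: δ = d·√(n/2) = 0.72 × √(13/2) = 1.8356. Critical value z_{0.0125} = 2.241.
Revised power = Φ(δ − 2.241) + Φ(−δ − 2.241) = Φ(-0.406) + Φ(-4.077) = 0.3425 + 0.0000 = 0.3425.

Power ≈ 0.342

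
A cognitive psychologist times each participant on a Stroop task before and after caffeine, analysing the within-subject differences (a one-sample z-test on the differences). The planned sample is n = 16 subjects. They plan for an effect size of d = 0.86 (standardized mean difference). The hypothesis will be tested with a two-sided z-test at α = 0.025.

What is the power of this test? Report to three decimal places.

Noncentrality parameter: δ = d·√n = 0.86 × √16 = 3.4400
Critical value for a two-sided test at α = 0.025: z_{α/2} = 2.241.
Power = Φ(δ − 2.241) + Φ(−δ − 2.241) = Φ(1.199) + Φ(-5.681) = 0.8847 + 0.0000 = 0.8847.

Power ≈ 0.885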